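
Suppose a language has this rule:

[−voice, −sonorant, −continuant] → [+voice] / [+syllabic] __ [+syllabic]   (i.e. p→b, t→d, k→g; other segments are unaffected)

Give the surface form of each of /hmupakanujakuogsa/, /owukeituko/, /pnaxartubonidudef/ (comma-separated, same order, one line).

hmubaganujaguogsa, owugeidugo, pnaxartubonidudef

/hmupakanujakuogsa/: /p/ is a voiceless stop between vowels /u/ and /a/, so it voices to [b]. /k/ is a voiceless stop between vowels /a/ and /a/, so it voices to [g]. /k/ is a voiceless stop between vowels /a/ and /u/, so it voices to [g]. → [hmubaganujaguogsa].
/owukeituko/: /k/ is a voiceless stop between vowels /u/ and /e/, so it voices to [g]. /t/ is a voiceless stop between vowels /i/ and /u/, so it voices to [d]. /k/ is a voiceless stop between vowels /u/ and /o/, so it voices to [g]. → [owugeidugo].
/pnaxartubonidudef/: the rule's environment is not met; surfaces unchanged as [pnaxartubonidudef].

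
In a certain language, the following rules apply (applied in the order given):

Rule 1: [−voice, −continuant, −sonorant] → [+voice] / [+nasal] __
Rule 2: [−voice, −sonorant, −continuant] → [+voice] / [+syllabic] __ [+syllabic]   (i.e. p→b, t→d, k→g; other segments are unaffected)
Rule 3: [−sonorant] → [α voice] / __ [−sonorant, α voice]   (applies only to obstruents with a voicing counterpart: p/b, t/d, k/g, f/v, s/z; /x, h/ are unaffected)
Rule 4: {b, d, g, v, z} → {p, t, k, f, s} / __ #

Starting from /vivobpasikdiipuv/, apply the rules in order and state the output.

vivoppasigdiibuf

Rule 1 (post-nasal voicing): no segment meets the environment; /vivobpasikdiipuv/ is unchanged.
Rule 2 (intervocalic voicing): /p/ is a voiceless stop between vowels /i/ and /u/, so it voices to [b]. /vivobpasikdiipuv/ → vivobpasikdiibuv.
Rule 3 (regressive voicing assimilation): /b/ precedes the voiceless obstruent /p/, so it devoices to [p] by assimilation. /k/ precedes the voiced obstruent /d/, so it voices to [g] by assimilation. /vivobpasikdiibuv/ → vivoppasigdiibuv.
Rule 4 (final devoicing): /v/ is a voiced obstruent in word-final position, so it devoices to [f]. /vivoppasigdiibuv/ → vivoppasigdiibuf.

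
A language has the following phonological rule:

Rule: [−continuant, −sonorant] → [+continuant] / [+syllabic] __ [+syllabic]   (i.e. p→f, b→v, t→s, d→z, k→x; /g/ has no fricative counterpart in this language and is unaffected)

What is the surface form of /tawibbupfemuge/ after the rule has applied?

No segment of /tawibbupfemuge/ meets the structural description of the rule, so the form surfaces unchanged.

tawibbupfemuge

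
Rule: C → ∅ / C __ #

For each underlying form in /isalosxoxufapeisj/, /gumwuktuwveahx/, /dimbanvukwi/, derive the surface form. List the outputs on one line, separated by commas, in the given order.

/isalosxoxufapeisj/: /j/ is the second consonant of a word-final cluster /sj/, so it deletes. → [isalosxoxufapeis].
/gumwuktuwveahx/: /x/ is the second consonant of a word-final cluster /hx/, so it deletes. → [gumwuktuwveah].
/dimbanvukwi/: the rule's environment is not met; surfaces unchanged as [dimbanvukwi].

isalosxoxufapeis, gumwuktuwveah, dimbanvukwi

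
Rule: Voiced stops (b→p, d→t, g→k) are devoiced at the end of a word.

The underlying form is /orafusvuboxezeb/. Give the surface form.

orafusvuboxezep

Scanning /orafusvuboxezeb/: /b/ at position 9 is not in the conditioning environment; /b/ is a voiced stop in word-final position, so it devoices to [p].
Result: [orafusvuboxezep].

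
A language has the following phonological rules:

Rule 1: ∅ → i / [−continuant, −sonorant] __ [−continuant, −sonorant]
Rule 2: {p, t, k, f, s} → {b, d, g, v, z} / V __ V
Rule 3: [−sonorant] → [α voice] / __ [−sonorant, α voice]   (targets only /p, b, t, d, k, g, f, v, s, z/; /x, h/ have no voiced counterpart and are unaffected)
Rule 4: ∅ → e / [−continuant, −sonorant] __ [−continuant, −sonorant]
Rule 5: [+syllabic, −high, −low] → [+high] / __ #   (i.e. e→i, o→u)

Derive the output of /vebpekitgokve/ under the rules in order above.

Rule 1 (stop-cluster i-epenthesis): /b/ and /p/ form a stop–stop cluster, so [i] is inserted between them. /t/ and /g/ form a stop–stop cluster, so [i] is inserted between them. /vebpekitgokve/ → vebipekitigokve.
Rule 2 (intervocalic voicing): /p/ is a voiceless obstruent between vowels /i/ and /e/, so it voices to [b]. /k/ is a voiceless obstruent between vowels /e/ and /i/, so it voices to [g]. /t/ is a voiceless obstruent between vowels /i/ and /i/, so it voices to [d]. /vebipekitigokve/ → vebibegidigokve.
Rule 3 (regressive voicing assimilation): /k/ precedes the voiced obstruent /v/, so it voices to [g] by assimilation. /vebibegidigokve/ → vebibegidigogve.
Rule 4 (stop-cluster e-epenthesis): no segment meets the environment; /vebibegidigogve/ is unchanged.
Rule 5 (final vowel raising): /e/ is a mid vowel in word-final position, so it raises to [i]. /vebibegidigogve/ → vebibegidigogvi.

vebibegidigogvi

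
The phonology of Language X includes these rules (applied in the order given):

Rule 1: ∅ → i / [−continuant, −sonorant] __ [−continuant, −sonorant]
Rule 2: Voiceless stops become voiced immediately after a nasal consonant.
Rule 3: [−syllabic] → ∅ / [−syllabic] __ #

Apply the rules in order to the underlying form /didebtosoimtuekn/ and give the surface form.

didebitosoimduek

Rule 1 (stop-cluster i-epenthesis): /b/ and /t/ form a stop–stop cluster, so [i] is inserted between them. /didebtosoimtuekn/ → didebitosoimtuekn.
Rule 2 (post-nasal voicing): /t/ is a voiceless stop immediately after the nasal /m/, so it voices to [d]. /didebitosoimtuekn/ → didebitosoimduekn.
Rule 3 (final cluster simplification): /n/ is the second consonant of a word-final cluster /kn/, so it deletes. /didebitosoimduekn/ → didebitosoimduek.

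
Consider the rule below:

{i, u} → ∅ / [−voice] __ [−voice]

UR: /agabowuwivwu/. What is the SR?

agabowuwivwu

No segment of /agabowuwivwu/ meets the structural description of the rule, so the form surfaces unchanged.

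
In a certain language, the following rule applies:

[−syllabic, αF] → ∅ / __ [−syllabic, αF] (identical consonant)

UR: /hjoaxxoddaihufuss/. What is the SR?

hjoaxodaihufus

/xx/ is a geminate; the first /x/ deletes.
/dd/ is a geminate; the first /d/ deletes.
/ss/ is a geminate; the first /s/ deletes.
The other instances of /h/, /j/, /x/, /d/, /f/, /s/ do not occur in the required environment and remain unchanged.
Surface form: [hjoaxodaihufus].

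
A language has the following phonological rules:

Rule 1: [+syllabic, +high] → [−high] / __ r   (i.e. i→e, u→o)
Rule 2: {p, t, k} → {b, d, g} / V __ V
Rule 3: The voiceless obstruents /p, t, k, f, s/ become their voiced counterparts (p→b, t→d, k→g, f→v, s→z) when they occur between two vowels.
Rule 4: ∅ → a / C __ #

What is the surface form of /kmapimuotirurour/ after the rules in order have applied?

kmabimuoderoroora

Rule 1 (pre-rhotic lowering): /i/ is a high vowel immediately before /r/, so it lowers to [e]. /u/ is a high vowel immediately before /r/, so it lowers to [o]. /u/ is a high vowel immediately before /r/, so it lowers to [o]. /kmapimuotirurour/ → kmapimuoteroroor.
Rule 2 (intervocalic voicing): /p/ is a voiceless stop between vowels /a/ and /i/, so it voices to [b]. /t/ is a voiceless stop between vowels /o/ and /e/, so it voices to [d]. /kmapimuoteroroor/ → kmabimuoderoroor.
Rule 3 (intervocalic voicing): no segment meets the environment; /kmabimuoderoroor/ is unchanged.
Rule 4 (final a-epenthesis): the form ends in the consonant /r/, so [a] is inserted word-finally. /kmabimuoderoroor/ → kmabimuoderoroora.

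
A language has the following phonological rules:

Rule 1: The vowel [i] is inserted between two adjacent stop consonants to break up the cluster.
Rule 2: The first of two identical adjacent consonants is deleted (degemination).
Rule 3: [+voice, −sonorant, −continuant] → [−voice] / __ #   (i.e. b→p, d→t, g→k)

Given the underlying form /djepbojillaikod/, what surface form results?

Rule 1 (stop-cluster i-epenthesis): /p/ and /b/ form a stop–stop cluster, so [i] is inserted between them. /djepbojillaikod/ → djepibojillaikod.
Rule 2 (degemination): /ll/ is a geminate; the first /l/ deletes. /djepibojillaikod/ → djepibojilaikod.
Rule 3 (final devoicing): /d/ is a voiced stop in word-final position, so it devoices to [t]. /djepibojilaikod/ → djepibojilaikot.

djepibojilaikot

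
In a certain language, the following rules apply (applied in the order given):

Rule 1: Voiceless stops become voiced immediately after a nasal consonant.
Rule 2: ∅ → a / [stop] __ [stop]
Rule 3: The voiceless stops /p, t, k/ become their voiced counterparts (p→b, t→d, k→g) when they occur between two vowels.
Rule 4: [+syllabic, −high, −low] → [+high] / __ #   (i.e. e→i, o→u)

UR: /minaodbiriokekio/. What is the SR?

Rule 1 (post-nasal voicing): no segment meets the environment; /minaodbiriokekio/ is unchanged.
Rule 2 (stop-cluster a-epenthesis): /d/ and /b/ form a stop–stop cluster, so [a] is inserted between them. /minaodbiriokekio/ → minaodabiriokekio.
Rule 3 (intervocalic voicing): /k/ is a voiceless stop between vowels /o/ and /e/, so it voices to [g]. /k/ is a voiceless stop between vowels /e/ and /i/, so it voices to [g]. /minaodabiriokekio/ → minaodabiriogegio.
Rule 4 (final vowel raising): /o/ is a mid vowel in word-final position, so it raises to [u]. /minaodabiriogegio/ → minaodabiriogegiu.

minaodabiriogegiu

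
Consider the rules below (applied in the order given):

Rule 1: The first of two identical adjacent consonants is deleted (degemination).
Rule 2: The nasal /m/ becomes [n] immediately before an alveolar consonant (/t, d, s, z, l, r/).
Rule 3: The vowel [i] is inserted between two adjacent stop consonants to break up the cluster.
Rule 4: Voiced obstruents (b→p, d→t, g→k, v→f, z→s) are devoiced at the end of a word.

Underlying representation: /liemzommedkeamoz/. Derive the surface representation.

Rule 1 (degemination): /mm/ is a geminate; the first /m/ deletes. /liemzommedkeamoz/ → liemzomedkeamoz.
Rule 2 (nasal place assimilation): /m/ precedes the alveolar consonant /z/, so it assimilates in place to [n]. /liemzomedkeamoz/ → lienzomedkeamoz.
Rule 3 (stop-cluster i-epenthesis): /d/ and /k/ form a stop–stop cluster, so [i] is inserted between them. /lienzomedkeamoz/ → lienzomedikeamoz.
Rule 4 (final devoicing): /z/ is a voiced obstruent in word-final position, so it devoices to [s]. /lienzomedikeamoz/ → lienzomedikeamos.

lienzomedikeamos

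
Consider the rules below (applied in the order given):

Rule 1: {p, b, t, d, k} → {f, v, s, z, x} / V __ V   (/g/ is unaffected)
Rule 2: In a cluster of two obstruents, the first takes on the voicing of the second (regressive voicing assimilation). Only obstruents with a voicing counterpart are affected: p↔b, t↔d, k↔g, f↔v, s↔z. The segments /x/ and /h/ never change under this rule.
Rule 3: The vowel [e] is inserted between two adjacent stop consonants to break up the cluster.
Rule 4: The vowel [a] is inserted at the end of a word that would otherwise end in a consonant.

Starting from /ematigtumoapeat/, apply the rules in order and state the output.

Rule 1 (intervocalic spirantization): /t/ is a stop between vowels /a/ and /i/, so it spirantizes to the fricative [s]. /p/ is a stop between vowels /a/ and /e/, so it spirantizes to the fricative [f]. /ematigtumoapeat/ → emasigtumoafeat.
Rule 2 (regressive voicing assimilation): /g/ precedes the voiceless obstruent /t/, so it devoices to [k] by assimilation. /emasigtumoafeat/ → emasiktumoafeat.
Rule 3 (stop-cluster e-epenthesis): /k/ and /t/ form a stop–stop cluster, so [e] is inserted between them. /emasiktumoafeat/ → emasiketumoafeat.
Rule 4 (final a-epenthesis): the form ends in the consonant /t/, so [a] is inserted word-finally. /emasiketumoafeat/ → emasiketumoafeata.

emasiketumoafeata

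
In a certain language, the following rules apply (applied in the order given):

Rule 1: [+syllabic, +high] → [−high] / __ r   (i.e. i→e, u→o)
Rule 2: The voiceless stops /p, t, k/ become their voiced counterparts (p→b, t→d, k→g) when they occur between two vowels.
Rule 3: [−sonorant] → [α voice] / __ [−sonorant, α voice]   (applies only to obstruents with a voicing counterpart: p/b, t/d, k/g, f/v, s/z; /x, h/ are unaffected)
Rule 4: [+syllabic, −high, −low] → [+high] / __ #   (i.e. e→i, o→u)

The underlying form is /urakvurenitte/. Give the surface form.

Rule 1 (pre-rhotic lowering): /u/ is a high vowel immediately before /r/, so it lowers to [o]. /u/ is a high vowel immediately before /r/, so it lowers to [o]. /urakvurenitte/ → orakvorenitte.
Rule 2 (intervocalic voicing): no segment meets the environment; /orakvorenitte/ is unchanged.
Rule 3 (regressive voicing assimilation): /k/ precedes the voiced obstruent /v/, so it voices to [g] by assimilation. /orakvorenitte/ → oragvorenitte.
Rule 4 (final vowel raising): /e/ is a mid vowel in word-final position, so it raises to [i]. /oragvorenitte/ → oragvorenitti.

oragvorenitti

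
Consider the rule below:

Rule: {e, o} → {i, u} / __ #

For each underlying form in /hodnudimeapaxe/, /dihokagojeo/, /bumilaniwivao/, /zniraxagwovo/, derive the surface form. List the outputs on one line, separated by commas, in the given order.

/hodnudimeapaxe/: /e/ is a mid vowel in word-final position, so it raises to [i]. → [hodnudimeapaxi].
/dihokagojeo/: /o/ is a mid vowel in word-final position, so it raises to [u]. → [dihokagojeu].
/bumilaniwivao/: /o/ is a mid vowel in word-final position, so it raises to [u]. → [bumilaniwivau].
/zniraxagwovo/: /o/ is a mid vowel in word-final position, so it raises to [u]. → [zniraxagwovu].

hodnudimeapaxi, dihokagojeu, bumilaniwivau, zniraxagwovu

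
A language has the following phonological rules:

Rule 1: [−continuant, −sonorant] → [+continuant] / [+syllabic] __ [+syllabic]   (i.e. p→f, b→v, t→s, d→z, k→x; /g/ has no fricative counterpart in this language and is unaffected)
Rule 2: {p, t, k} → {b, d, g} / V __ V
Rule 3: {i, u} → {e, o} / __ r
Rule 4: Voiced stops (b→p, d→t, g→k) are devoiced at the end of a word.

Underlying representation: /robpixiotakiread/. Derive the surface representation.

robpixiosaxereat

Rule 1 (intervocalic spirantization): /t/ is a stop between vowels /o/ and /a/, so it spirantizes to the fricative [s]. /k/ is a stop between vowels /a/ and /i/, so it spirantizes to the fricative [x]. /robpixiotakiread/ → robpixiosaxiread.
Rule 2 (intervocalic voicing): no segment meets the environment; /robpixiosaxiread/ is unchanged.
Rule 3 (pre-rhotic lowering): /i/ is a high vowel immediately before /r/, so it lowers to [e]. /robpixiosaxiread/ → robpixiosaxeread.
Rule 4 (final devoicing): /d/ is a voiced stop in word-final position, so it devoices to [t]. /robpixiosaxeread/ → robpixiosaxereat.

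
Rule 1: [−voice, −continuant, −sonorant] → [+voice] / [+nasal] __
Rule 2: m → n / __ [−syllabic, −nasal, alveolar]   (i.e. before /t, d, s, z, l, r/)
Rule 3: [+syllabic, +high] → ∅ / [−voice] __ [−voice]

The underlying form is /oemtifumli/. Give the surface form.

oendifunli

Rule 1 (post-nasal voicing): /t/ is a voiceless stop immediately after the nasal /m/, so it voices to [d]. /oemtifumli/ → oemdifumli.
Rule 2 (nasal place assimilation): /m/ precedes the alveolar consonant /d/, so it assimilates in place to [n]. /m/ precedes the alveolar consonant /l/, so it assimilates in place to [n]. /oemdifumli/ → oendifunli.
Rule 3 (high vowel syncope): no segment meets the environment; /oendifunli/ is unchanged.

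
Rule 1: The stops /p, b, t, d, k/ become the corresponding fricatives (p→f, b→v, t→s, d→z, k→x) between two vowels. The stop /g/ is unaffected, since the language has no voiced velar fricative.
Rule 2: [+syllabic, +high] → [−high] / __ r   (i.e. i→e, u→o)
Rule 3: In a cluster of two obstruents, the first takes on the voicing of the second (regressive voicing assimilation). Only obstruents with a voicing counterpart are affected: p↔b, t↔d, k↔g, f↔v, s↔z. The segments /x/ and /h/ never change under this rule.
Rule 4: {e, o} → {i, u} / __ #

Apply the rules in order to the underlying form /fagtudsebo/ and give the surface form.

faktutsevu

Rule 1 (intervocalic spirantization): /b/ is a stop between vowels /e/ and /o/, so it spirantizes to the fricative [v]. /fagtudsebo/ → fagtudsevo.
Rule 2 (pre-rhotic lowering): no segment meets the environment; /fagtudsevo/ is unchanged.
Rule 3 (regressive voicing assimilation): /g/ precedes the voiceless obstruent /t/, so it devoices to [k] by assimilation. /d/ precedes the voiceless obstruent /s/, so it devoices to [t] by assimilation. /fagtudsevo/ → faktutsevo.
Rule 4 (final vowel raising): /o/ is a mid vowel in word-final position, so it raises to [u]. /faktutsevo/ → faktutsevu.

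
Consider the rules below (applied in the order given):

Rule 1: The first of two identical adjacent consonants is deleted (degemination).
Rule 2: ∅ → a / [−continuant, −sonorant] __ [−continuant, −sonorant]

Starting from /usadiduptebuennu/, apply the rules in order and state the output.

Rule 1 (degemination): /nn/ is a geminate; the first /n/ deletes. /usadiduptebuennu/ → usadiduptebuenu.
Rule 2 (stop-cluster a-epenthesis): /p/ and /t/ form a stop–stop cluster, so [a] is inserted between them. /usadiduptebuenu/ → usadidupatebuenu.

usadidupatebuenu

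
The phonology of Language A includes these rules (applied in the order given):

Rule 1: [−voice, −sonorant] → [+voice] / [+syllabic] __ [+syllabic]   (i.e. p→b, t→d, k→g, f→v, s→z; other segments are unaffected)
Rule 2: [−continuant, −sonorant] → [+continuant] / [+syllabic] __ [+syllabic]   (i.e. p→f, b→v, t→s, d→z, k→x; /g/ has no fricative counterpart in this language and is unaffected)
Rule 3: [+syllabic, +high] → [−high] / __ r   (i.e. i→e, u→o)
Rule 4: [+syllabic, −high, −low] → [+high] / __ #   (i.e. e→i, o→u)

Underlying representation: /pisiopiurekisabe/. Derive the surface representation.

Rule 1 (intervocalic voicing): /s/ is a voiceless obstruent between vowels /i/ and /i/, so it voices to [z]. /p/ is a voiceless obstruent between vowels /o/ and /i/, so it voices to [b]. /k/ is a voiceless obstruent between vowels /e/ and /i/, so it voices to [g]. /s/ is a voiceless obstruent between vowels /i/ and /a/, so it voices to [z]. /pisiopiurekisabe/ → piziobiuregizabe.
Rule 2 (intervocalic spirantization): /b/ is a stop between vowels /o/ and /i/, so it spirantizes to the fricative [v]. /b/ is a stop between vowels /a/ and /e/, so it spirantizes to the fricative [v]. /piziobiuregizabe/ → pizioviuregizave.
Rule 3 (pre-rhotic lowering): /u/ is a high vowel immediately before /r/, so it lowers to [o]. /pizioviuregizave/ → piziovioregizave.
Rule 4 (final vowel raising): /e/ is a mid vowel in word-final position, so it raises to [i]. /piziovioregizave/ → piziovioregizavi.

piziovioregizavi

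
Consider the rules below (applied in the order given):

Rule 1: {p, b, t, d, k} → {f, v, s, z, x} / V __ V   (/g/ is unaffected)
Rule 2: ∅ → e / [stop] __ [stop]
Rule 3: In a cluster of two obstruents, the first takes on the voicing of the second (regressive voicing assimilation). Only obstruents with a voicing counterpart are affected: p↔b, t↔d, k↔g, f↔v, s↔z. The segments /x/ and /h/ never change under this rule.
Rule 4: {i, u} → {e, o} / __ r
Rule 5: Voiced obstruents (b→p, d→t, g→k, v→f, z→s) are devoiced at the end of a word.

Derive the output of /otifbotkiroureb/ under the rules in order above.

Rule 1 (intervocalic spirantization): /t/ is a stop between vowels /o/ and /i/, so it spirantizes to the fricative [s]. /otifbotkiroureb/ → osifbotkiroureb.
Rule 2 (stop-cluster e-epenthesis): /t/ and /k/ form a stop–stop cluster, so [e] is inserted between them. /osifbotkiroureb/ → osifbotekiroureb.
Rule 3 (regressive voicing assimilation): /f/ precedes the voiced obstruent /b/, so it voices to [v] by assimilation. /osifbotekiroureb/ → osivbotekiroureb.
Rule 4 (pre-rhotic lowering): /i/ is a high vowel immediately before /r/, so it lowers to [e]. /u/ is a high vowel immediately before /r/, so it lowers to [o]. /osivbotekiroureb/ → osivbotekerooreb.
Rule 5 (final devoicing): /b/ is a voiced obstruent in word-final position, so it devoices to [p]. /osivbotekerooreb/ → osivbotekeroorep.

osivbotekeroorep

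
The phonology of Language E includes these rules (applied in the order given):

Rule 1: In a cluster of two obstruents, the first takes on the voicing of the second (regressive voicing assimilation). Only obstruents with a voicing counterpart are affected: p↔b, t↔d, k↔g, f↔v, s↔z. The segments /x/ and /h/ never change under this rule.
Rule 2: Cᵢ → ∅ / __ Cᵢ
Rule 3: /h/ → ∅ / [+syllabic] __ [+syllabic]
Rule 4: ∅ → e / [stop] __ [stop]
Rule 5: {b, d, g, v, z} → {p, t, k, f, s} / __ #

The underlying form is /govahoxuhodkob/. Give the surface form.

Rule 1 (regressive voicing assimilation): /d/ precedes the voiceless obstruent /k/, so it devoices to [t] by assimilation. /govahoxuhodkob/ → govahoxuhotkob.
Rule 2 (degemination): no segment meets the environment; /govahoxuhotkob/ is unchanged.
Rule 3 (intervocalic h-deletion): /h/ occurs between vowels /a/ and /o/, so it deletes. /h/ occurs between vowels /u/ and /o/, so it deletes. /govahoxuhotkob/ → govaoxuotkob.
Rule 4 (stop-cluster e-epenthesis): /t/ and /k/ form a stop–stop cluster, so [e] is inserted between them. /govaoxuotkob/ → govaoxuotekob.
Rule 5 (final devoicing): /b/ is a voiced obstruent in word-final position, so it devoices to [p]. /govaoxuotekob/ → govaoxuotekop.

govaoxuotekop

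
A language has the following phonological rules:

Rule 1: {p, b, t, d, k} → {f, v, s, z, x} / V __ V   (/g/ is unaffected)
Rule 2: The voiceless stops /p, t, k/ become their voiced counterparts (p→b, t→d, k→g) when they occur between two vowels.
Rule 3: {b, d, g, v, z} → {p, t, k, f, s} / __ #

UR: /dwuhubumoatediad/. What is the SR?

dwuhuvumoaseziat

Rule 1 (intervocalic spirantization): /b/ is a stop between vowels /u/ and /u/, so it spirantizes to the fricative [v]. /t/ is a stop between vowels /a/ and /e/, so it spirantizes to the fricative [s]. /d/ is a stop between vowels /e/ and /i/, so it spirantizes to the fricative [z]. /dwuhubumoatediad/ → dwuhuvumoaseziad.
Rule 2 (intervocalic voicing): no segment meets the environment; /dwuhuvumoaseziad/ is unchanged.
Rule 3 (final devoicing): /d/ is a voiced obstruent in word-final position, so it devoices to [t]. /dwuhuvumoaseziad/ → dwuhuvumoaseziat.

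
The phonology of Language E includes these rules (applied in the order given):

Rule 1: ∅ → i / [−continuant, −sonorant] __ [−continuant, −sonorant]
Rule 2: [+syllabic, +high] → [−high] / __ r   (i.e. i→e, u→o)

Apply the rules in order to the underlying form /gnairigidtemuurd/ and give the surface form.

gnaerigiditemuord

Rule 1 (stop-cluster i-epenthesis): /d/ and /t/ form a stop–stop cluster, so [i] is inserted between them. /gnairigidtemuurd/ → gnairigiditemuurd.
Rule 2 (pre-rhotic lowering): /i/ is a high vowel immediately before /r/, so it lowers to [e]. /u/ is a high vowel immediately before /r/, so it lowers to [o]. /gnairigiditemuurd/ → gnaerigiditemuord.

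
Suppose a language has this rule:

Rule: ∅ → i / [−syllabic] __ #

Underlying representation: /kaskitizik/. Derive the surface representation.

kaskitiziki

the form ends in the consonant /k/, so [i] is inserted word-finally.
Surface form: [kaskitiziki].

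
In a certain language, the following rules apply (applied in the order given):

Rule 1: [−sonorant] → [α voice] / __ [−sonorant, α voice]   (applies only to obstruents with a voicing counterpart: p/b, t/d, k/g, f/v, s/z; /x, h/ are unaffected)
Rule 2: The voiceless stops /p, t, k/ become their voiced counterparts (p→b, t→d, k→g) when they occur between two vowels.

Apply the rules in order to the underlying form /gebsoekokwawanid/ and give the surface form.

Rule 1 (regressive voicing assimilation): /b/ precedes the voiceless obstruent /s/, so it devoices to [p] by assimilation. /gebsoekokwawanid/ → gepsoekokwawanid.
Rule 2 (intervocalic voicing): /k/ is a voiceless stop between vowels /e/ and /o/, so it voices to [g]. /gepsoekokwawanid/ → gepsoegokwawanid.

gepsoegokwawanid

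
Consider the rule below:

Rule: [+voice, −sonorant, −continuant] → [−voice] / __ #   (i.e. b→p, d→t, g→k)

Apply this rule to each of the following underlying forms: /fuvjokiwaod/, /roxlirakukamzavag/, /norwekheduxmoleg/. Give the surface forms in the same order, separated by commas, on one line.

fuvjokiwaot, roxlirakukamzavak, norwekheduxmolek

/fuvjokiwaod/: /d/ is a voiced stop in word-final position, so it devoices to [t]. → [fuvjokiwaot].
/roxlirakukamzavag/: /g/ is a voiced stop in word-final position, so it devoices to [k]. → [roxlirakukamzavak].
/norwekheduxmoleg/: /g/ is a voiced stop in word-final position, so it devoices to [k]. → [norwekheduxmolek].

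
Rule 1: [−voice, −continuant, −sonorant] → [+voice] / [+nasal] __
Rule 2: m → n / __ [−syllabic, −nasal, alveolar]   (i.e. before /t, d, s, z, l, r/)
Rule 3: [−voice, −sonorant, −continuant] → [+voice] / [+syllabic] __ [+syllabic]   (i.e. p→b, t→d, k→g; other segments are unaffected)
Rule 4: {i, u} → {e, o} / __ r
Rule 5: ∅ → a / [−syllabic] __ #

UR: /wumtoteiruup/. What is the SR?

wundodeeruupa

Rule 1 (post-nasal voicing): /t/ is a voiceless stop immediately after the nasal /m/, so it voices to [d]. /wumtoteiruup/ → wumdoteiruup.
Rule 2 (nasal place assimilation): /m/ precedes the alveolar consonant /d/, so it assimilates in place to [n]. /wumdoteiruup/ → wundoteiruup.
Rule 3 (intervocalic voicing): /t/ is a voiceless stop between vowels /o/ and /e/, so it voices to [d]. /wundoteiruup/ → wundodeiruup.
Rule 4 (pre-rhotic lowering): /i/ is a high vowel immediately before /r/, so it lowers to [e]. /wundodeiruup/ → wundodeeruup.
Rule 5 (final a-epenthesis): the form ends in the consonant /p/, so [a] is inserted word-finally. /wundodeeruup/ → wundodeeruupa.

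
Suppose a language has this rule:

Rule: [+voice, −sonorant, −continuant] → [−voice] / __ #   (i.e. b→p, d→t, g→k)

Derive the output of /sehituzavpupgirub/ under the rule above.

/b/ is a voiced stop in word-final position, so it devoices to [p].
Surface form: [sehituzavpupgirup].

sehituzavpupgirup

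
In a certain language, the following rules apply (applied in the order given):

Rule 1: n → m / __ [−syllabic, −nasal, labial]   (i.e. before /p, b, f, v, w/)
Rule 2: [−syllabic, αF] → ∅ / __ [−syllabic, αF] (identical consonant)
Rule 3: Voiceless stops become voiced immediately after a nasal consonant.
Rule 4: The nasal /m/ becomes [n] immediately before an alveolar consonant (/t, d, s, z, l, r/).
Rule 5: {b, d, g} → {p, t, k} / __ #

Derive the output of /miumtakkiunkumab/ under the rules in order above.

Rule 1 (nasal place assimilation): no segment meets the environment; /miumtakkiunkumab/ is unchanged.
Rule 2 (degemination): /kk/ is a geminate; the first /k/ deletes. /miumtakkiunkumab/ → miumtakiunkumab.
Rule 3 (post-nasal voicing): /t/ is a voiceless stop immediately after the nasal /m/, so it voices to [d]. /k/ is a voiceless stop immediately after the nasal /n/, so it voices to [g]. /miumtakiunkumab/ → miumdakiungumab.
Rule 4 (nasal place assimilation): /m/ precedes the alveolar consonant /d/, so it assimilates in place to [n]. /miumdakiungumab/ → miundakiungumab.
Rule 5 (final devoicing): /b/ is a voiced stop in word-final position, so it devoices to [p]. /miundakiungumab/ → miundakiungumap.

miundakiungumap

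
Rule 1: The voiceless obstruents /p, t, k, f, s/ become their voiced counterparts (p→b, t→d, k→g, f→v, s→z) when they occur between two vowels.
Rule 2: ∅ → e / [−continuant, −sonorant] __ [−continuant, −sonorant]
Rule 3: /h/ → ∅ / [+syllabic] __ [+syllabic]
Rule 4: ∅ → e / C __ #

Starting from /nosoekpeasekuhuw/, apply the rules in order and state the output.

Rule 1 (intervocalic voicing): /s/ is a voiceless obstruent between vowels /o/ and /o/, so it voices to [z]. /s/ is a voiceless obstruent between vowels /a/ and /e/, so it voices to [z]. /k/ is a voiceless obstruent between vowels /e/ and /u/, so it voices to [g]. /nosoekpeasekuhuw/ → nozoekpeazeguhuw.
Rule 2 (stop-cluster e-epenthesis): /k/ and /p/ form a stop–stop cluster, so [e] is inserted between them. /nozoekpeazeguhuw/ → nozoekepeazeguhuw.
Rule 3 (intervocalic h-deletion): /h/ occurs between vowels /u/ and /u/, so it deletes. /nozoekepeazeguhuw/ → nozoekepeazeguuw.
Rule 4 (final e-epenthesis): the form ends in the consonant /w/, so [e] is inserted word-finally. /nozoekepeazeguuw/ → nozoekepeazeguuwe.

nozoekepeazeguuwe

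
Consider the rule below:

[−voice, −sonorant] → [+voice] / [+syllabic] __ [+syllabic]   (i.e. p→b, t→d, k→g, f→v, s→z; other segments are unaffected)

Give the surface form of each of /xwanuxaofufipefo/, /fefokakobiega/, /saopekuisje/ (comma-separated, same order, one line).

xwanuxaovuvibevo, fevogagobiega, saobeguisje

/xwanuxaofufipefo/: /f/ is a voiceless obstruent between vowels /o/ and /u/, so it voices to [v]. /f/ is a voiceless obstruent between vowels /u/ and /i/, so it voices to [v]. /p/ is a voiceless obstruent between vowels /i/ and /e/, so it voices to [b]. /f/ is a voiceless obstruent between vowels /e/ and /o/, so it voices to [v]. → [xwanuxaovuvibevo].
/fefokakobiega/: /f/ is a voiceless obstruent between vowels /e/ and /o/, so it voices to [v]. /k/ is a voiceless obstruent between vowels /o/ and /a/, so it voices to [g]. /k/ is a voiceless obstruent between vowels /a/ and /o/, so it voices to [g]. → [fevogagobiega].
/saopekuisje/: /p/ is a voiceless obstruent between vowels /o/ and /e/, so it voices to [b]. /k/ is a voiceless obstruent between vowels /e/ and /u/, so it voices to [g]. → [saobeguisje].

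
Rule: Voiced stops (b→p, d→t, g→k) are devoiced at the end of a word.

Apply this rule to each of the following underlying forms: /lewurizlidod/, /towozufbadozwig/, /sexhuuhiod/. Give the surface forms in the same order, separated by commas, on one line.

lewurizlidot, towozufbadozwik, sexhuuhiot

/lewurizlidod/: /d/ is a voiced stop in word-final position, so it devoices to [t]. → [lewurizlidot].
/towozufbadozwig/: /g/ is a voiced stop in word-final position, so it devoices to [k]. → [towozufbadozwik].
/sexhuuhiod/: /d/ is a voiced stop in word-final position, so it devoices to [t]. → [sexhuuhiot].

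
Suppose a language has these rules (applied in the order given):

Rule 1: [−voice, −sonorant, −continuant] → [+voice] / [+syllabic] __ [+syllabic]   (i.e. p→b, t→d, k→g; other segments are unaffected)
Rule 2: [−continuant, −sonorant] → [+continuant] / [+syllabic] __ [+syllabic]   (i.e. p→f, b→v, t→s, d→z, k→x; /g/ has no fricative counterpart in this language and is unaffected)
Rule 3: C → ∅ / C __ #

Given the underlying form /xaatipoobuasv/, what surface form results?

xaazivoovuas

Rule 1 (intervocalic voicing): /t/ is a voiceless stop between vowels /a/ and /i/, so it voices to [d]. /p/ is a voiceless stop between vowels /i/ and /o/, so it voices to [b]. /xaatipoobuasv/ → xaadiboobuasv.
Rule 2 (intervocalic spirantization): /d/ is a stop between vowels /a/ and /i/, so it spirantizes to the fricative [z]. /b/ is a stop between vowels /i/ and /o/, so it spirantizes to the fricative [v]. /b/ is a stop between vowels /o/ and /u/, so it spirantizes to the fricative [v]. /xaadiboobuasv/ → xaazivoovuasv.
Rule 3 (final cluster simplification): /v/ is the second consonant of a word-final cluster /sv/, so it deletes. /xaazivoovuasv/ → xaazivoovuas.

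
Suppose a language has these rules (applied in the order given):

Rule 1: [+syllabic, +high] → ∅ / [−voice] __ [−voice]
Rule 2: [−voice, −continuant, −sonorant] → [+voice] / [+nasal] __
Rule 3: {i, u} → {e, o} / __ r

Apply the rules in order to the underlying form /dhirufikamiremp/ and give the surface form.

dherufkameremb

Rule 1 (high vowel syncope): /i/ is a high vowel flanked by voiceless consonants /f/ and /k/, so it deletes. /dhirufikamiremp/ → dhirufkamiremp.
Rule 2 (post-nasal voicing): /p/ is a voiceless stop immediately after the nasal /m/, so it voices to [b]. /dhirufkamiremp/ → dhirufkamiremb.
Rule 3 (pre-rhotic lowering): /i/ is a high vowel immediately before /r/, so it lowers to [e]. /i/ is a high vowel immediately before /r/, so it lowers to [e]. /dhirufkamiremb/ → dherufkameremb.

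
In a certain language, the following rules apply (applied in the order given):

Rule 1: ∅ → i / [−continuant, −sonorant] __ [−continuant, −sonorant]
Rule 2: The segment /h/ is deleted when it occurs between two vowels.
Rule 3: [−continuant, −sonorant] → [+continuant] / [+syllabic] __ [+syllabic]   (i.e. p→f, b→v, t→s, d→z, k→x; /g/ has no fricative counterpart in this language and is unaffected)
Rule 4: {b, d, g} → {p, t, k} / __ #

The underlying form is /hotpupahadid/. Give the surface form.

Rule 1 (stop-cluster i-epenthesis): /t/ and /p/ form a stop–stop cluster, so [i] is inserted between them. /hotpupahadid/ → hotipupahadid.
Rule 2 (intervocalic h-deletion): /h/ occurs between vowels /a/ and /a/, so it deletes. /hotipupahadid/ → hotipupaadid.
Rule 3 (intervocalic spirantization): /t/ is a stop between vowels /o/ and /i/, so it spirantizes to the fricative [s]. /p/ is a stop between vowels /i/ and /u/, so it spirantizes to the fricative [f]. /p/ is a stop between vowels /u/ and /a/, so it spirantizes to the fricative [f]. /d/ is a stop between vowels /a/ and /i/, so it spirantizes to the fricative [z]. /hotipupaadid/ → hosifufaazid.
Rule 4 (final devoicing): /d/ is a voiced stop in word-final position, so it devoices to [t]. /hosifufaazid/ → hosifufaazit.

hosifufaazit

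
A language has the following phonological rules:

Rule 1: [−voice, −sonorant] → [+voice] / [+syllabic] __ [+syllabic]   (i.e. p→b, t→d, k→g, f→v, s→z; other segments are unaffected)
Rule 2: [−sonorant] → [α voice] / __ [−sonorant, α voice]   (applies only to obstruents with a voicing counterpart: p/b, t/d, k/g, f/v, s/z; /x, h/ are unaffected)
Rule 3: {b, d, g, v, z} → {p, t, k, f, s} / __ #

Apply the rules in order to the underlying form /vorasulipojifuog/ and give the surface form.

vorazulibojivuok

Rule 1 (intervocalic voicing): /s/ is a voiceless obstruent between vowels /a/ and /u/, so it voices to [z]. /p/ is a voiceless obstruent between vowels /i/ and /o/, so it voices to [b]. /f/ is a voiceless obstruent between vowels /i/ and /u/, so it voices to [v]. /vorasulipojifuog/ → vorazulibojivuog.
Rule 2 (regressive voicing assimilation): no segment meets the environment; /vorazulibojivuog/ is unchanged.
Rule 3 (final devoicing): /g/ is a voiced obstruent in word-final position, so it devoices to [k]. /vorazulibojivuog/ → vorazulibojivuok.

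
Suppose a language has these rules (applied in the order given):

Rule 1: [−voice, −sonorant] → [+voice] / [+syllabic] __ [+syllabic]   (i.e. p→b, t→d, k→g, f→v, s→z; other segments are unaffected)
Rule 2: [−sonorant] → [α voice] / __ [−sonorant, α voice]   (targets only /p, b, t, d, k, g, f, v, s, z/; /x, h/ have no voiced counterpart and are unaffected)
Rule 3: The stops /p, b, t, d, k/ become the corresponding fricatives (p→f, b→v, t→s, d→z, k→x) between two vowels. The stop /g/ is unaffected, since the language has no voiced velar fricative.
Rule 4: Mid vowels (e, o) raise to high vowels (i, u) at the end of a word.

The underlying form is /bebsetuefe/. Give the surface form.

Rule 1 (intervocalic voicing): /t/ is a voiceless obstruent between vowels /e/ and /u/, so it voices to [d]. /f/ is a voiceless obstruent between vowels /e/ and /e/, so it voices to [v]. /bebsetuefe/ → bebsedueve.
Rule 2 (regressive voicing assimilation): /b/ precedes the voiceless obstruent /s/, so it devoices to [p] by assimilation. /bebsedueve/ → bepsedueve.
Rule 3 (intervocalic spirantization): /d/ is a stop between vowels /e/ and /u/, so it spirantizes to the fricative [z]. /bepsedueve/ → bepsezueve.
Rule 4 (final vowel raising): /e/ is a mid vowel in word-final position, so it raises to [i]. /bepsezueve/ → bepsezuevi.

bepsezuevi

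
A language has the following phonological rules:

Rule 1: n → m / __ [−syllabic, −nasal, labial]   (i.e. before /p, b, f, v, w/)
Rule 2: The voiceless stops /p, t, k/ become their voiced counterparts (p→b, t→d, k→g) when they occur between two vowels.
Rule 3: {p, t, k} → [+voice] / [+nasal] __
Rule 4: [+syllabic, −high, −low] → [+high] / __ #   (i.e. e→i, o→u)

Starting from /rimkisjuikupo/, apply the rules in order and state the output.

Rule 1 (nasal place assimilation): no segment meets the environment; /rimkisjuikupo/ is unchanged.
Rule 2 (intervocalic voicing): /k/ is a voiceless stop between vowels /i/ and /u/, so it voices to [g]. /p/ is a voiceless stop between vowels /u/ and /o/, so it voices to [b]. /rimkisjuikupo/ → rimkisjuigubo.
Rule 3 (post-nasal voicing): /k/ is a voiceless stop immediately after the nasal /m/, so it voices to [g]. /rimkisjuigubo/ → rimgisjuigubo.
Rule 4 (final vowel raising): /o/ is a mid vowel in word-final position, so it raises to [u]. /rimgisjuigubo/ → rimgisjuigubu.

rimgisjuigubu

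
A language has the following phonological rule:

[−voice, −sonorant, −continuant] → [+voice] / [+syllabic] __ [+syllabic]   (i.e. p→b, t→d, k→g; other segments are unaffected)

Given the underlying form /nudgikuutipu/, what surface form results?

/k/ is a voiceless stop between vowels /i/ and /u/, so it voices to [g].
/t/ is a voiceless stop between vowels /u/ and /i/, so it voices to [d].
/p/ is a voiceless stop between vowels /i/ and /u/, so it voices to [b].
Surface form: [nudgiguudibu].

nudgiguudibu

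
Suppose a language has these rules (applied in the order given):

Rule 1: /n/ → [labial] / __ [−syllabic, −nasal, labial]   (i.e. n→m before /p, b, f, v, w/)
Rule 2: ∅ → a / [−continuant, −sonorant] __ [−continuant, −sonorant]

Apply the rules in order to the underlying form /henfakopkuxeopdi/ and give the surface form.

Rule 1 (nasal place assimilation): /n/ precedes the labial consonant /f/, so it assimilates in place to [m]. /henfakopkuxeopdi/ → hemfakopkuxeopdi.
Rule 2 (stop-cluster a-epenthesis): /p/ and /k/ form a stop–stop cluster, so [a] is inserted between them. /p/ and /d/ form a stop–stop cluster, so [a] is inserted between them. /hemfakopkuxeopdi/ → hemfakopakuxeopadi.

hemfakopakuxeopadi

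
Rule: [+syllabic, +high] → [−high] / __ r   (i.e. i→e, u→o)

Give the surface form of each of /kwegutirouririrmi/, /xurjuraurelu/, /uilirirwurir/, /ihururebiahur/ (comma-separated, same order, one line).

kweguteroorerermi, xorjoraorelu, uilererworer, ihororebiahor

/kwegutirouririrmi/: /i/ is a high vowel immediately before /r/, so it lowers to [e]. /u/ is a high vowel immediately before /r/, so it lowers to [o]. /i/ is a high vowel immediately before /r/, so it lowers to [e]. /i/ is a high vowel immediately before /r/, so it lowers to [e]. → [kweguteroorerermi].
/xurjuraurelu/: /u/ is a high vowel immediately before /r/, so it lowers to [o]. /u/ is a high vowel immediately before /r/, so it lowers to [o]. /u/ is a high vowel immediately before /r/, so it lowers to [o]. → [xorjoraorelu].
/uilirirwurir/: /i/ is a high vowel immediately before /r/, so it lowers to [e]. /i/ is a high vowel immediately before /r/, so it lowers to [e]. /u/ is a high vowel immediately before /r/, so it lowers to [o]. /i/ is a high vowel immediately before /r/, so it lowers to [e]. → [uilererworer].
/ihururebiahur/: /u/ is a high vowel immediately before /r/, so it lowers to [o]. /u/ is a high vowel immediately before /r/, so it lowers to [o]. /u/ is a high vowel immediately before /r/, so it lowers to [o]. → [ihororebiahor].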